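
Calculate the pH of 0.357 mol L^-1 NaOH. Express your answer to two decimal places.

NaOH is a strong base; [OH-] = 0.357 M.
pOH = -log(0.357) = 0.45
pH = 14.00 - 0.45 = 13.55

pH = 13.55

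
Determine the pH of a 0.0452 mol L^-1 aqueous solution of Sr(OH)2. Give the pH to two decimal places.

Sr(OH)2 is a strong base (each formula unit releases 2 OH-); [OH-] = 0.0904 M.
pOH = -log(0.0904) = 1.04
pH = 14.00 - 1.04 = 12.96

pH = 12.96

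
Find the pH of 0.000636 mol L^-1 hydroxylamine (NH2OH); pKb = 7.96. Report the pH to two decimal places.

NH2OH + H2O ⇌ NH3OH+ + OH-
Kb = 10^(−7.96) = 1.10 × 10^-8
From the ICE table, Kb = x²/(0.000636 − x) = 1.10 × 10^-8.
Assume x ≪ 0.000636: x ≈ √(1.10 × 10^-8 × 0.000636) = 2.64 × 10^-6 M
pOH = 5.58, so pH = 14.00 − pOH = 8.42

pH = 8.42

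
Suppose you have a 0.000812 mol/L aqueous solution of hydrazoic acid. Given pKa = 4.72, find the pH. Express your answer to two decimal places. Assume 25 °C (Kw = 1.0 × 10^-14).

HN3 ⇌ N3- + H+
Ka = 10^(−4.72) = 1.91 × 10^-5
From the ICE table, Ka = x²/(0.000812 − x) = 1.91 × 10^-5.
Here C₀/Ka ≈ 42.5, so the small-x approximation fails. Use the quadratic:
x = (−Ka + √(Ka² + 4·Ka·C₀))/2 = 1.15 × 10^-4 M
pH = −log(1.15 × 10^-4) = 3.94

pH = 3.94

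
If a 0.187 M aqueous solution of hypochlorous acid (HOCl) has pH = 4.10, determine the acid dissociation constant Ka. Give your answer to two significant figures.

[H+] = 10^(-4.10) = 7.94 × 10^-5 M
At equilibrium [HA] = 0.187 − 7.94 × 10^-5 = 1.87 × 10^-1 M
Ka = [H+][A-]/[HA] = (7.94 × 10^-5)² / 1.87 × 10^-1 = 3.4 × 10^-8

Ka = 3.4 × 10^-8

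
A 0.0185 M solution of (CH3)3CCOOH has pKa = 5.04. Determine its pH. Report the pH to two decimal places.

(CH3)3CCOOH ⇌ (CH3)3CCOO- + H+
Ka = 10^(−5.04) = 9.12 × 10^-6
From the ICE table, Ka = [H+]²/(0.0185 − [H+]) = 9.12 × 10^-6.
Since Ka ≪ C₀, [H+] ≈ √(Ka·C₀) = 4.11 × 10^-4 M.
Check: 2.2% ionized — well under 5%, approximation valid.
pH = −log(4.11 × 10^-4) = 3.39

pH = 3.39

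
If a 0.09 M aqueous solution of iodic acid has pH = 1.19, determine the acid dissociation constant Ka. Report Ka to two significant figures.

[H+] = 10^(-1.19) = 6.46 × 10^-2 M
At equilibrium [HA] = 0.09 − 6.46 × 10^-2 = 2.54 × 10^-2 M
Ka = [H+][A-]/[HA] = (6.46 × 10^-2)² / 2.54 × 10^-2 = 1.6 × 10^-1

Ka = 1.6 × 10^-1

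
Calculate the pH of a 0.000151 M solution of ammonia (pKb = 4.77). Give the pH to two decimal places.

pH = 9.63

NH3 + H2O ⇌ NH4+ + OH-
Kb = 10^(−4.77) = 1.70 × 10^-5
Kb = [OH-]²/(0.000151 − [OH-]) = 1.70 × 10^-5
Here C₀/Kb ≈ 8.88, so the small-[OH-] approximation fails. Use the quadratic:
[OH-] = (−Kb + √(Kb² + 4·Kb·C₀))/2 = 4.29 × 10^-5 M
pOH = −log(4.29 × 10^-5) = 4.37; pH = 14.00 − 4.37 = 9.63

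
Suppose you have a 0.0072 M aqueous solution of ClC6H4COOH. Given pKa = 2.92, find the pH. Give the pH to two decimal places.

pH = 2.62

ClC6H4COOH ⇌ ClC6H4COO- + H+
Ka = 10^(−2.92) = 1.20 × 10^-3
Let x = [H+] at equilibrium. Ka = x²/(0.0072 − x).
The 5% rule fails; solving x² + Ka·x − Ka·C₀ = 0 exactly:
x = [−0.0012 + √(0.0012² + 3.46e-05)]/2 = 2.40 × 10^-3 M
pH = −log[H+] = −log(2.40 × 10^-3) = 2.62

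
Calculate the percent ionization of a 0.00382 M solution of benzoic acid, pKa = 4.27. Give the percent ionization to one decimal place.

C6H5COOH ⇌ C6H5COO- + H+; let x = [H+] at equilibrium.
Ka = 10^(−4.27) = 5.37 × 10^-5
Ka = x²/(C₀ − x); solving the quadratic gives x = 4.27 × 10^-4 M.
% ionization = x/C₀ × 100% = 4.27 × 10^-4/0.00382 × 100% = 11.2%

11.2%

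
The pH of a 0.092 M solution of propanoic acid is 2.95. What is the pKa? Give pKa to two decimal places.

pKa = 4.86

[H+] = 10^(-2.95) = 1.12 × 10^-3 M
At equilibrium [HA] = 0.092 − 1.12 × 10^-3 = 9.09 × 10^-2 M
Ka = [H+][A-]/[HA] = (1.12 × 10^-3)² / 9.09 × 10^-2 = 1.38 × 10^-5
pKa = -log(1.38 × 10^-5) = 4.86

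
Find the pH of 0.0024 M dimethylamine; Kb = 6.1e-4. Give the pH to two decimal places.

pH = 10.97

(CH3)2NH + H2O ⇌ (CH3)2NH2+ + OH-
Kb = [OH-]²/(0.0024 − [OH-]) = 6.1 × 10^-4
Here C₀/Kb ≈ 3.93, so the small-[OH-] approximation fails. Use the quadratic:
[OH-] = [−0.00061 + √(0.00061² + 5.86e-06)]/2 = 9.43 × 10^-4 M
pOH = −log(9.43 × 10^-4) = 3.03; pH = 14.00 − 3.03 = 10.97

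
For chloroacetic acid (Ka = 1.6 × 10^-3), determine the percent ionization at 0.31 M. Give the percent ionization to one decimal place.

6.9%

ClCH2COOH ⇌ ClCH2COO- + H+; let x = [H+] at equilibrium.
Ka = x²/(C₀ − x); solving the quadratic gives x = 2.15 × 10^-2 M.
Fraction ionized = 2.15 × 10^-2 / 0.31 = 0.0694 → 6.9%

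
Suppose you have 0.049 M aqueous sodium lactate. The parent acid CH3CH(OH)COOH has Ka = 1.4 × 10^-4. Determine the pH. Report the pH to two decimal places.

CH3CH(OH)COO- is the conjugate base of the weak acid CH3CH(OH)COOH.
Kb = Kw/Ka = 1.0×10^-14 / 1.4 × 10^-4 = 7.14 × 10^-11
Let x = [OH-] at equilibrium. Kb = x²/(0.049 − x).
Since Kb ≪ C₀, x ≈ √(Kb·C₀) = 1.87 × 10^-6 M.
pOH = −log(1.87 × 10^-6) = 5.73; pH = 14.00 − 5.73 = 8.27

pH = 8.27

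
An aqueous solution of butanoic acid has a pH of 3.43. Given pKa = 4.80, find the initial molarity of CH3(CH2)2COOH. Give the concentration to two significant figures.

[H+] = 10^(-3.43) = 3.72 × 10^-4 M = x
Ka = 10^(−4.80) = 1.58 × 10^-5
Ka = x²/(C₀ − x) ⇒ C₀ = x + x²/Ka
C₀ = 3.72 × 10^-4 + (3.72 × 10^-4)²/(1.58 × 10^-5) = 9.13 × 10^-3 M

C₀ = 9.1 × 10^-3 M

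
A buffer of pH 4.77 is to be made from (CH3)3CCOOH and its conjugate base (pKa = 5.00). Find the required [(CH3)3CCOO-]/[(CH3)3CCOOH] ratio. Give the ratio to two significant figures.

ratio = 0.59

pH = pKa + log(r) ⇒ log(r) = 4.77 − 5.00 = -0.23
r = [(CH3)3CCOO-]/[(CH3)3CCOOH] = 10^(-0.23) = 0.589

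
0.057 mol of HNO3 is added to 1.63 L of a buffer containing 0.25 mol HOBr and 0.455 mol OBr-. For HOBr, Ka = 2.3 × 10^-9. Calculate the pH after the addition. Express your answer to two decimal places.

pH = 8.75

Added H+ converts OBr- to HOBr: HOBr → 0.307 mol, OBr- → 0.398 mol.
pKa = −log(2.3 × 10^-9) = 8.638
Henderson–Hasselbalch with mole ratio 0.398/0.307: pH = 8.638 + (+0.113)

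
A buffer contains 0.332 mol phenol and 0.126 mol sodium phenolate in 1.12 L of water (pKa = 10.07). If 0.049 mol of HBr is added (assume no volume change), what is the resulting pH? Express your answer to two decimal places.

pH = 9.38

Added H+ converts C6H5O- to C6H5OH: C6H5OH → 0.381 mol, C6H5O- → 0.077 mol.
pH = pKa + log(n_C6H5O-/n_C6H5OH) = 10.07 + log(0.077/0.381) = 10.07 + (-0.694)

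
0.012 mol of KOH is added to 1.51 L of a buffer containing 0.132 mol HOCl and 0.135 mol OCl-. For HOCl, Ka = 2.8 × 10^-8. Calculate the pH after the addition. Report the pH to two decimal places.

OH- converts HOCl to OCl-: HOCl → 0.12 mol, OCl- → 0.147 mol.
pKa = −log(2.8 × 10^-8) = 7.553
pH = pKa + log([A⁻]/[HA]) = 7.553 + log(0.147/0.12) = 7.553 +0.088

pH = 7.64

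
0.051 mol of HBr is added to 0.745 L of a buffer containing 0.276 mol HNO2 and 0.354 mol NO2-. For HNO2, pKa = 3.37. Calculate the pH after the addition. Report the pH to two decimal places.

pH = 3.34

Added H+ converts NO2- to HNO2: HNO2 → 0.327 mol, NO2- → 0.303 mol.
pH = pKa + log(n_NO2-/n_HNO2) = 3.37 + log(0.303/0.327) = 3.37 + (-0.033)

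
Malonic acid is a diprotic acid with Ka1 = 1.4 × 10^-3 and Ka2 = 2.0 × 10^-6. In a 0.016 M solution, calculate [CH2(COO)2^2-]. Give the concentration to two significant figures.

First ionization gives [H+] ≈ [CH2(COOH)COO-] = 4.08 × 10^-3 M.
Second step: Ka2 = [H+][CH2(COO)2^2-]/[CH2(COOH)COO-] ≈ [CH2(COO)2^2-] (since [H+] ≈ [CH2(COOH)COO-]).
So [CH2(COO)2^2-] ≈ Ka2.

2.0 × 10^-6 M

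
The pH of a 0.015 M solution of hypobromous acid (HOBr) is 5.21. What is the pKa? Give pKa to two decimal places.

[H+] = 10^(-5.21) = 6.17 × 10^-6 M
At equilibrium [HA] = 0.015 − 6.17 × 10^-6 = 1.50 × 10^-2 M
Ka = [H+][A-]/[HA] = (6.17 × 10^-6)² / 1.50 × 10^-2 = 2.54 × 10^-9
pKa = -log(2.54 × 10^-9) = 8.60

pKa = 8.60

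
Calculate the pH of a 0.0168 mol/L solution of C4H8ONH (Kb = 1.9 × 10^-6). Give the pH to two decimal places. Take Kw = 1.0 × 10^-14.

C4H8ONH + H2O ⇌ C4H8ONH2+ + OH-
Kb = [OH-]²/(0.0168 − [OH-]) = 1.9 × 10^-6
Assume [OH-] ≪ 0.0168: [OH-] ≈ √(1.9 × 10^-6 × 0.0168) = 1.79 × 10^-4 M
pOH = −log(1.79 × 10^-4) = 3.75; pH = 14.00 − 3.75 = 10.25

pH = 10.25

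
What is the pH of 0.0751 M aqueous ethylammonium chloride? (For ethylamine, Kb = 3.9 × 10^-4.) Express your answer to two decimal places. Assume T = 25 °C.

pH = 5.86

C2H5NH3+ is the conjugate acid of the weak base C2H5NH2.
Ka = Kw/Kb = 1.0×10^-14 / 3.9 × 10^-4 = 2.56 × 10^-11
From the ICE table, Ka = [H+]²/(0.0751 − [H+]) = 2.56 × 10^-11.
Since Ka ≪ C₀, [H+] ≈ √(Ka·C₀) = 1.39 × 10^-6 M.
([H+]/C₀ = 0.0018% < 5%, so the approximation holds.)
pH = −log[H+] = −log(1.39 × 10^-6) = 5.86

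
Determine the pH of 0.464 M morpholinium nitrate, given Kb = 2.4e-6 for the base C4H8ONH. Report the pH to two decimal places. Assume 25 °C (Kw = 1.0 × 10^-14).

pH = 4.36

C4H8ONH2+ is the conjugate acid of the weak base C4H8ONH.
Ka = Kw/Kb = 1.0×10^-14 / 2.4 × 10^-6 = 4.17 × 10^-9
From the ICE table, Ka = [H+]²/(0.464 − [H+]) = 4.17 × 10^-9.
Neglecting [H+] in the denominator: [H+] = √(4.17 × 10^-9 × 0.464) = 4.40 × 10^-5 M
Check: 0.0095% ionized — well under 5%, approximation valid.
pH = −log(4.40 × 10^-5) = 4.36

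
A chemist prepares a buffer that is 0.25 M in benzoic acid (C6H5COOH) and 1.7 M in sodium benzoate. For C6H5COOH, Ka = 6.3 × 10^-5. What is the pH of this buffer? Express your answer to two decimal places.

pH = 5.03

pKa = −log(6.3 × 10^-5) = 4.201
Using pH = pKa + log([base]/[acid]) with [base]/[acid] = 1.7/0.25:
pH = 4.201 + (+0.833) = 5.03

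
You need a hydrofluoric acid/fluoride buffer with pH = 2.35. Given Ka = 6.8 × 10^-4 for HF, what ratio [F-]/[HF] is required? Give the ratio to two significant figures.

ratio = 0.15

pKa = -log(6.8 × 10^-4) = 3.167
pH = pKa + log(r) ⇒ log(r) = 2.35 − 3.167 = -0.817
r = [F-]/[HF] = 10^(-0.817) = 0.152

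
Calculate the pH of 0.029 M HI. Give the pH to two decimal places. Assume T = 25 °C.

pH = 1.54

HI is a strong acid and dissociates completely, so [H+] = 0.029 M.
pH = -log(0.029) = 1.54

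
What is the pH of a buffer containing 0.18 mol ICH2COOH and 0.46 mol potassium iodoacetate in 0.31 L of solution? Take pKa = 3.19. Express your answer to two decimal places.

Henderson–Hasselbalch: pH = pKa + log([ICH2COO-]/[ICH2COOH]) = 3.19 + log(0.46/0.18)
pH = 3.19 + (+0.407) = 3.60

pH = 3.60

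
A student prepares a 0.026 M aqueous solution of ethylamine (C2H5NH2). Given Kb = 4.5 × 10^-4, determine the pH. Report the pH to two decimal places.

C2H5NH2 + H2O ⇌ C2H5NH3+ + OH-
Kb = x²/(0.026 − x) = 4.5 × 10^-4
Here C₀/Kb ≈ 57.8, so the small-x approximation fails. Use the quadratic:
x = [−0.00045 + √(0.00045² + 4.68e-05)]/2 = 3.20 × 10^-3 M
pOH = 2.49, so pH = 14.00 − pOH = 11.51

pH = 11.51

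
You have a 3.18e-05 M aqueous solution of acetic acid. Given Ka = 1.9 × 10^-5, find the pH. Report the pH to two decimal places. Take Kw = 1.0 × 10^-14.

CH3COOH ⇌ CH3COO- + H+
From the ICE table, Ka = [H+]²/(3.18e-05 − [H+]) = 1.9 × 10^-5.
Here C₀/Ka ≈ 1.67, so the small-[H+] approximation fails. Use the quadratic:
[H+] = (−Ka + √(Ka² + 4·Ka·C₀))/2 = 1.69 × 10^-5 M
pH = −log[H+] = −log(1.69 × 10^-5) = 4.77

pH = 4.77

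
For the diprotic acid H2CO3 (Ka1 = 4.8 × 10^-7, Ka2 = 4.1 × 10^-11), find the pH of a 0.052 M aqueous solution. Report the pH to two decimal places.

pH = 3.80

Ka1 ≫ Ka2, so treat the first dissociation as the only significant source of H+.
Ka1 = x²/(0.052 − x) = 4.8 × 10^-7
x ≈ √(4.8 × 10^-7 × 0.052) = 1.58 × 10^-4 M
pH = −log(1.58 × 10^-4) = 3.80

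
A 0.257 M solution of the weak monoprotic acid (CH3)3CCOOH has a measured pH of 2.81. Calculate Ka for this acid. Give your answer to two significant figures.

[H+] = 10^(-2.81) = 1.55 × 10^-3 M
At equilibrium [HA] = 0.257 − 1.55 × 10^-3 = 2.55 × 10^-1 M
Ka = [H+][A-]/[HA] = (1.55 × 10^-3)² / 2.55 × 10^-1 = 9.4 × 10^-6

Ka = 9.4 × 10^-6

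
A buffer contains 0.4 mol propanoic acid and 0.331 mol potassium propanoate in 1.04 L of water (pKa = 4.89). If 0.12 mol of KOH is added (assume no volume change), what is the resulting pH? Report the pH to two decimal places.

pH = 5.10

OH- converts CH3CH2COOH to CH3CH2COO-: CH3CH2COOH → 0.28 mol, CH3CH2COO- → 0.451 mol.
Henderson–Hasselbalch with mole ratio 0.451/0.28: pH = 4.89 + (+0.207)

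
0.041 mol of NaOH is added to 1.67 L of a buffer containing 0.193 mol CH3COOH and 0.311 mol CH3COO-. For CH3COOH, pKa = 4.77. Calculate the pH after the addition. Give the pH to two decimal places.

pH = 5.13

OH- converts CH3COOH to CH3COO-: CH3COOH → 0.152 mol, CH3COO- → 0.352 mol.
pH = pKa + log([A⁻]/[HA]) = 4.77 + log(0.352/0.152) = 4.77 +0.365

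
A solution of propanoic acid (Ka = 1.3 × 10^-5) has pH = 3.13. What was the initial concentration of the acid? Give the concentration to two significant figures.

[H+] = 10^(-3.13) = 7.41 × 10^-4 M = x
Ka = x²/(C₀ − x) ⇒ C₀ = x + x²/Ka
C₀ = 7.41 × 10^-4 + (7.41 × 10^-4)²/(1.3 × 10^-5) = 4.30 × 10^-2 M

C₀ = 4.3 × 10^-2 M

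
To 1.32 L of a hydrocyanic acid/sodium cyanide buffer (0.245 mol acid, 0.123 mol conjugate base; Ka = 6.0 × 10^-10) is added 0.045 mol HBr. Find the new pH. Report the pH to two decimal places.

After neutralization: n(HCN) = 0.29 mol, n(CN-) = 0.078 mol.
pKa = −log(6.0 × 10^-10) = 9.222
pH = pKa + log([A⁻]/[HA]) = 9.222 + log(0.078/0.29) = 9.222 -0.570

pH = 8.65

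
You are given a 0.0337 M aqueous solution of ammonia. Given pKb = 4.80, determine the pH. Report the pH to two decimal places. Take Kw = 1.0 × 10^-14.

pH = 10.86

NH3 + H2O ⇌ NH4+ + OH-
Kb = 10^(−4.80) = 1.58 × 10^-5
Kb = [OH-]²/(0.0337 − [OH-]) = 1.58 × 10^-5
Since Kb ≪ C₀, [OH-] ≈ √(Kb·C₀) = 7.30 × 10^-4 M.
pOH = 3.14, so pH = 14.00 − pOH = 10.86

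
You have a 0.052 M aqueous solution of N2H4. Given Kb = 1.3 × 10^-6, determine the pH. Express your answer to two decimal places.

pH = 10.41

N2H4 + H2O ⇌ N2H5+ + OH-
Kb = [OH-]²/(0.052 − [OH-]) = 1.3 × 10^-6
Assume [OH-] ≪ 0.052: [OH-] ≈ √(1.3 × 10^-6 × 0.052) = 2.60 × 10^-4 M
([OH-]/C₀ = 0.5% < 5%, so the approximation holds.)
pOH = −log(2.60 × 10^-4) = 3.59; pH = 14.00 − 3.59 = 10.41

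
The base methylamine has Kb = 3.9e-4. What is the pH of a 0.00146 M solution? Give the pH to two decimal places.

CH3NH2 + H2O ⇌ CH3NH3+ + OH-
From the ICE table, Kb = [OH-]²/(0.00146 − [OH-]) = 3.9 × 10^-4.
[OH-] is not negligible relative to C₀; solve [OH-]² + 0.00039·[OH-] − 5.69e-07 = 0.
[OH-] = [−0.00039 + √(0.00039² + 2.28e-06)]/2 = 5.84 × 10^-4 M
pOH = −log(5.84 × 10^-4) = 3.23; pH = 14.00 − 3.23 = 10.77

pH = 10.77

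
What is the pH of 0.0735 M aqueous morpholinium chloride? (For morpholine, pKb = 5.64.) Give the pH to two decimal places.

pH = 4.75

C4H8ONH2+ is the conjugate acid of the weak base C4H8ONH.
Kb = 10^(−5.64) = 2.29 × 10^-6
Ka = Kw/Kb = 1.0×10^-14 / 2.29 × 10^-6 = 4.37 × 10^-9
From the ICE table, Ka = x²/(0.0735 − x) = 4.37 × 10^-9.
Since Ka ≪ C₀, x ≈ √(Ka·C₀) = 1.79 × 10^-5 M.
Check: 0.024% ionized — well under 5%, approximation valid.
pH = −log[H+] = −log(1.79 × 10^-5) = 4.75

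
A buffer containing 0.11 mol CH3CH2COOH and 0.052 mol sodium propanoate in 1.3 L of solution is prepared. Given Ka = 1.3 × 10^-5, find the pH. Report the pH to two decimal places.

pH = 4.56

pKa = −log(1.3 × 10^-5) = 4.886
Using pH = pKa + log([base]/[acid]) with [base]/[acid] = 0.052/0.11:
pH = 4.886 + (-0.325) = 4.56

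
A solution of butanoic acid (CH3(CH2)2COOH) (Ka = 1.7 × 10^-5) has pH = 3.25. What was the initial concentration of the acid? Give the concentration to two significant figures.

C₀ = 1.9 × 10^-2 M

[H+] = 10^(-3.25) = 5.62 × 10^-4 M = x
Ka = x²/(C₀ − x) ⇒ C₀ = x + x²/Ka
C₀ = 5.62 × 10^-4 + (5.62 × 10^-4)²/(1.7 × 10^-5) = 1.91 × 10^-2 M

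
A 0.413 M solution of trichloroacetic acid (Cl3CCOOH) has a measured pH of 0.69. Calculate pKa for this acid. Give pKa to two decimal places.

[H+] = 10^(-0.69) = 2.04 × 10^-1 M
At equilibrium [HA] = 0.413 − 2.04 × 10^-1 = 2.09 × 10^-1 M
Ka = [H+][A-]/[HA] = (2.04 × 10^-1)² / 2.09 × 10^-1 = 1.99 × 10^-1
pKa = -log(1.99 × 10^-1) = 0.70

pKa = 0.70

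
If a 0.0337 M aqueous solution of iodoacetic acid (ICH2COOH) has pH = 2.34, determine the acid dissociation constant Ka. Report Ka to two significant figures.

Ka = 7.2 × 10^-4

[H+] = 10^(-2.34) = 4.57 × 10^-3 M
At equilibrium [HA] = 0.0337 − 4.57 × 10^-3 = 2.91 × 10^-2 M
Ka = [H+][A-]/[HA] = (4.57 × 10^-3)² / 2.91 × 10^-2 = 7.2 × 10^-4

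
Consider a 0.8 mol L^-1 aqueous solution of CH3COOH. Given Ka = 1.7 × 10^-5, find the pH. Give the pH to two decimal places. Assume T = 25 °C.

pH = 2.43

CH3COOH ⇌ CH3COO- + H+
From the ICE table, Ka = [H+]²/(0.8 − [H+]) = 1.7 × 10^-5.
Neglecting [H+] in the denominator: [H+] = √(1.7 × 10^-5 × 0.8) = 3.69 × 10^-3 M
([H+]/C₀ = 0.46% < 5%, so the approximation holds.)
pH = −log[H+] = −log(3.69 × 10^-3) = 2.43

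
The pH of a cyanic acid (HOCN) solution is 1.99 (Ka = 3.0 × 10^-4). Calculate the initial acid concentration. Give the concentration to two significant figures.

C₀ = 3.6 × 10^-1 M

[H+] = 10^(-1.99) = 1.02 × 10^-2 M = x
Ka = x²/(C₀ − x) ⇒ C₀ = x + x²/Ka
C₀ = 1.02 × 10^-2 + (1.02 × 10^-2)²/(3.0 × 10^-4) = 3.57 × 10^-1 M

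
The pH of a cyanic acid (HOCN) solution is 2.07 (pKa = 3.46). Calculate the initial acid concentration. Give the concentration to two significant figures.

C₀ = 2.2 × 10^-1 M

[H+] = 10^(-2.07) = 8.51 × 10^-3 M = x
Ka = 10^(−3.46) = 3.47 × 10^-4
Ka = x²/(C₀ − x) ⇒ C₀ = x + x²/Ka
C₀ = 8.51 × 10^-3 + (8.51 × 10^-3)²/(3.47 × 10^-4) = 2.17 × 10^-1 M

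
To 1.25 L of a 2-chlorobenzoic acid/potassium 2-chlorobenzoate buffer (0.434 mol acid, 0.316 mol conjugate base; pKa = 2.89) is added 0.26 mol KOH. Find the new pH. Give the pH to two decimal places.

pH = 3.41

OH- converts ClC6H4COOH to ClC6H4COO-: ClC6H4COOH → 0.174 mol, ClC6H4COO- → 0.576 mol.
pH = pKa + log([A⁻]/[HA]) = 2.89 + log(0.576/0.174) = 2.89 +0.520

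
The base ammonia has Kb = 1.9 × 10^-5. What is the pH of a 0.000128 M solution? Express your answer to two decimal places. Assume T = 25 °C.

pH = 9.61

NH3 + H2O ⇌ NH4+ + OH-
Kb = x²/(0.000128 − x) = 1.9 × 10^-5
The 5% rule fails; solving x² + Kb·x − Kb·C₀ = 0 exactly:
x = [−1.9e-05 + √(1.9e-05² + 9.73e-09)]/2 = 4.07 × 10^-5 M
pOH = 4.39, so pH = 14.00 − pOH = 9.61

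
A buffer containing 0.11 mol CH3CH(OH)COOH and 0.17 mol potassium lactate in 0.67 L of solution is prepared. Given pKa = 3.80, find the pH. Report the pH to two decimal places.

Using pH = pKa + log([base]/[acid]) with [base]/[acid] = 0.17/0.11:
pH = 3.80 + (+0.189) = 3.99

pH = 3.99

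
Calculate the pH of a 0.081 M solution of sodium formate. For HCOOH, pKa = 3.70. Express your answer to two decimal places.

pH = 8.30

HCOO- is the conjugate base of the weak acid HCOOH.
Ka = 10^(−3.70) = 2.00 × 10^-4
Kb = Kw/Ka = 1.0×10^-14 / 2.00 × 10^-4 = 5.00 × 10^-11
Kb = [OH-]²/(0.081 − [OH-]) = 5.00 × 10^-11
Since Kb ≪ C₀, [OH-] ≈ √(Kb·C₀) = 2.01 × 10^-6 M.
([OH-]/C₀ = 0.0025% < 5%, so the approximation holds.)
pOH = −log(2.01 × 10^-6) = 5.70; pH = 14.00 − 5.70 = 8.30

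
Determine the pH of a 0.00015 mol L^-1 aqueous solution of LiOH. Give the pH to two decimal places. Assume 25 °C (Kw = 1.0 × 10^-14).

pH = 10.18

LiOH is a strong base; [OH-] = 0.00015 M.
pOH = -log(0.00015) = 3.82
pH = 14.00 - 3.82 = 10.18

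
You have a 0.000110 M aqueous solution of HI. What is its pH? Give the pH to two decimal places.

pH = 3.96

HI is a strong acid and dissociates completely, so [H+] = 0.000110 M.
pH = -log(0.00011) = 3.96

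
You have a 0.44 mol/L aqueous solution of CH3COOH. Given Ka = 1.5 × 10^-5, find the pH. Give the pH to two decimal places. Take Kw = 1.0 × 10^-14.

CH3COOH ⇌ CH3COO- + H+
From the ICE table, Ka = [H+]²/(0.44 − [H+]) = 1.5 × 10^-5.
Assume [H+] ≪ 0.44: [H+] ≈ √(1.5 × 10^-5 × 0.44) = 2.57 × 10^-3 M
Check: 0.58% ionized — well under 5%, approximation valid.
pH = −log(2.57 × 10^-3) = 2.59

pH = 2.59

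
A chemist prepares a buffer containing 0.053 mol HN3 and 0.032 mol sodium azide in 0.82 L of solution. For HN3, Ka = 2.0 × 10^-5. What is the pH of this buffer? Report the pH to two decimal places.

pKa = −log(2.0 × 10^-5) = 4.699
pH = pKa + log([A⁻]/[HA]) = 4.699 + log(0.032/0.053)
pH = 4.699 + (-0.219) = 4.48

pH = 4.48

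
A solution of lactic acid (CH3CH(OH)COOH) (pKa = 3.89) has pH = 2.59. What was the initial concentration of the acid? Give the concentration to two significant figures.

C₀ = 5.4 × 10^-2 M

[H+] = 10^(-2.59) = 2.57 × 10^-3 M = x
Ka = 10^(−3.89) = 1.29 × 10^-4
Ka = x²/(C₀ − x) ⇒ C₀ = x + x²/Ka
C₀ = 2.57 × 10^-3 + (2.57 × 10^-3)²/(1.29 × 10^-4) = 5.38 × 10^-2 M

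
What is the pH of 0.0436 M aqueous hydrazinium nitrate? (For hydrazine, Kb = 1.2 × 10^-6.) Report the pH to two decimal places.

N2H5+ is the conjugate acid of the weak base N2H4.
Ka = Kw/Kb = 1.0×10^-14 / 1.2 × 10^-6 = 8.33 × 10^-9
Let x = [H+] at equilibrium. Ka = x²/(0.0436 − x).
Assume x ≪ 0.0436: x ≈ √(8.33 × 10^-9 × 0.0436) = 1.91 × 10^-5 M
Check: 0.044% ionized — well under 5%, approximation valid.
pH = −log[H+] = −log(1.91 × 10^-5) = 4.72

pH = 4.72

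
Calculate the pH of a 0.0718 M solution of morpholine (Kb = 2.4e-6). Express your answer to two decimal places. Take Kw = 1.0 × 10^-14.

C4H8ONH + H2O ⇌ C4H8ONH2+ + OH-
From the ICE table, Kb = [OH-]²/(0.0718 − [OH-]) = 2.4 × 10^-6.
Assume [OH-] ≪ 0.0718: [OH-] ≈ √(2.4 × 10^-6 × 0.0718) = 4.15 × 10^-4 M
([OH-]/C₀ = 0.58% < 5%, so the approximation holds.)
pOH = −log(4.15 × 10^-4) = 3.38; pH = 14.00 − 3.38 = 10.62

pH = 10.62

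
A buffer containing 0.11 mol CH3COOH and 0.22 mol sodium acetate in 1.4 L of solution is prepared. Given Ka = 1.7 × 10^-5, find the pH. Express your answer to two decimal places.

pKa = −log(1.7 × 10^-5) = 4.770
pH = pKa + log([A⁻]/[HA]) = 4.770 + log(0.22/0.11)
pH = 4.770 + (+0.301) = 5.07

pH = 5.07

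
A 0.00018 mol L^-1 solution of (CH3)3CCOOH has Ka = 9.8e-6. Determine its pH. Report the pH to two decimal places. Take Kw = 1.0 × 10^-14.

(CH3)3CCOOH ⇌ (CH3)3CCOO- + H+
From the ICE table, Ka = x²/(0.00018 − x) = 9.8 × 10^-6.
The 5% rule fails; solving x² + Ka·x − Ka·C₀ = 0 exactly:
x = (−Ka + √(Ka² + 4·Ka·C₀))/2 = 3.74 × 10^-5 M
pH = −log(3.74 × 10^-5) = 4.43

pH = 4.43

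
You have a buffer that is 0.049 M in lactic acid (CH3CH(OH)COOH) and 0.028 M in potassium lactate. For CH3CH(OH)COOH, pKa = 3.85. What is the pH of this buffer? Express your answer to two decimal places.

pH = pKa + log([A⁻]/[HA]) = 3.85 + log(0.028/0.049)
pH = 3.85 + (-0.243) = 3.61

pH = 3.61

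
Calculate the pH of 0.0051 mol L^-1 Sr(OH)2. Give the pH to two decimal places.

Sr(OH)2 is a strong base (each formula unit releases 2 OH-); [OH-] = 0.0102 M.
pOH = -log(0.0102) = 1.99
pH = 14.00 - 1.99 = 12.01

pH = 12.01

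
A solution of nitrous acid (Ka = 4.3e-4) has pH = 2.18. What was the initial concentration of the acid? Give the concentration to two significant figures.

C₀ = 1.1 × 10^-1 M

[H+] = 10^(-2.18) = 6.61 × 10^-3 M = x
Ka = x²/(C₀ − x) ⇒ C₀ = x + x²/Ka
C₀ = 6.61 × 10^-3 + (6.61 × 10^-3)²/(4.3 × 10^-4) = 1.08 × 10^-1 M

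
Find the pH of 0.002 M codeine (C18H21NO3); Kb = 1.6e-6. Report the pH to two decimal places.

pH = 9.75

C18H21NO3 + H2O ⇌ C18H22NO3+ + OH-
From the ICE table, Kb = [OH-]²/(0.002 − [OH-]) = 1.6 × 10^-6.
Since Kb ≪ C₀, [OH-] ≈ √(Kb·C₀) = 5.66 × 10^-5 M.
([OH-]/C₀ = 2.8% < 5%, so the approximation holds.)
pOH = 4.25, so pH = 14.00 − pOH = 9.75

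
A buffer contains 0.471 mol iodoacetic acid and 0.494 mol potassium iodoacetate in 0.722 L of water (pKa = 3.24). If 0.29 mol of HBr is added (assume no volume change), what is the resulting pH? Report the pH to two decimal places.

pH = 2.67

Added H+ converts ICH2COO- to ICH2COOH: ICH2COOH → 0.761 mol, ICH2COO- → 0.204 mol.
pH = pKa + log(n_ICH2COO-/n_ICH2COOH) = 3.24 + log(0.204/0.761) = 3.24 + (-0.572)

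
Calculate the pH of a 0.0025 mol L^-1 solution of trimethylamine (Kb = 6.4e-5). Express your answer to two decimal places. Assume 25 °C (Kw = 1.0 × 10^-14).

(CH3)3N + H2O ⇌ (CH3)3NH+ + OH-
From the ICE table, Kb = x²/(0.0025 − x) = 6.4 × 10^-5.
The 5% rule fails; solving x² + Kb·x − Kb·C₀ = 0 exactly:
x = (−Kb + √(Kb² + 4·Kb·C₀))/2 = 3.69 × 10^-4 M
pOH = 3.43, so pH = 14.00 − pOH = 10.57

pH = 10.57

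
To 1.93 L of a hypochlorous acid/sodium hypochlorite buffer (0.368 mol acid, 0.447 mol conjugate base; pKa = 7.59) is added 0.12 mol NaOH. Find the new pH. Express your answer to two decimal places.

After neutralization: n(HOCl) = 0.248 mol, n(OCl-) = 0.567 mol.
pH = pKa + log([A⁻]/[HA]) = 7.59 + log(0.567/0.248) = 7.59 +0.359

pH = 7.95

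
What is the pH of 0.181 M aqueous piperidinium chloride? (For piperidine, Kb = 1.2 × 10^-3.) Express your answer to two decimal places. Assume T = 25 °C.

pH = 5.91

C5H10NH2+ is the conjugate acid of the weak base C5H10NH.
Ka = Kw/Kb = 1.0×10^-14 / 1.2 × 10^-3 = 8.33 × 10^-12
Let x = [H+] at equilibrium. Ka = x²/(0.181 − x).
Assume x ≪ 0.181: x ≈ √(8.33 × 10^-12 × 0.181) = 1.23 × 10^-6 M
(x/C₀ = 0.00068% < 5%, so the approximation holds.)
pH = −log[H+] = −log(1.23 × 10^-6) = 5.91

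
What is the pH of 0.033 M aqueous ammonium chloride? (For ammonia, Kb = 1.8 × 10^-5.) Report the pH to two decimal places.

NH4+ is the conjugate acid of the weak base NH3.
Ka = Kw/Kb = 1.0×10^-14 / 1.8 × 10^-5 = 5.56 × 10^-10
From the ICE table, Ka = x²/(0.033 − x) = 5.56 × 10^-10.
Neglecting x in the denominator: x = √(5.56 × 10^-10 × 0.033) = 4.28 × 10^-6 M
pH = −log[H+] = −log(4.28 × 10^-6) = 5.37

pH = 5.37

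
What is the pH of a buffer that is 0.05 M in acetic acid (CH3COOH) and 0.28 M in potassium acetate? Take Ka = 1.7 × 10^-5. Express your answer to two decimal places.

pKa = −log(1.7 × 10^-5) = 4.770
Using pH = pKa + log([base]/[acid]) with [base]/[acid] = 0.28/0.05:
pH = 4.770 + (+0.748) = 5.52

pH = 5.52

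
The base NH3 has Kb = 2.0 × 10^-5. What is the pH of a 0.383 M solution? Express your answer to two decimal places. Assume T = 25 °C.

pH = 11.44

NH3 + H2O ⇌ NH4+ + OH-
Kb = x²/(0.383 − x) = 2.0 × 10^-5
Since Kb ≪ C₀, x ≈ √(Kb·C₀) = 2.77 × 10^-3 M.
(x/C₀ = 0.72% < 5%, so the approximation holds.)
pOH = 2.56, so pH = 14.00 − pOH = 11.44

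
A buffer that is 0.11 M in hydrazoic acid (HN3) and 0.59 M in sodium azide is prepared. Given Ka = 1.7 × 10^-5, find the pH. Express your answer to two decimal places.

pH = 5.50

pKa = −log(1.7 × 10^-5) = 4.770
pH = pKa + log([A⁻]/[HA]) = 4.770 + log(0.59/0.11)
pH = 4.770 + (+0.729) = 5.50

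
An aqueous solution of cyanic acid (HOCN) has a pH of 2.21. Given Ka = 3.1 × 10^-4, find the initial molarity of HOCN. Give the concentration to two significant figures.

C₀ = 1.3 × 10^-1 M

[H+] = 10^(-2.21) = 6.17 × 10^-3 M = x
Ka = x²/(C₀ − x) ⇒ C₀ = x + x²/Ka
C₀ = 6.17 × 10^-3 + (6.17 × 10^-3)²/(3.1 × 10^-4) = 1.29 × 10^-1 M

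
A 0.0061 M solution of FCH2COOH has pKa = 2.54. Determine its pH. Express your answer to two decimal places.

FCH2COOH ⇌ FCH2COO- + H+
Ka = 10^(−2.54) = 2.88 × 10^-3
From the ICE table, Ka = x²/(0.0061 − x) = 2.88 × 10^-3.
The 5% rule fails; solving x² + Ka·x − Ka·C₀ = 0 exactly:
x = (−Ka + √(Ka² + 4·Ka·C₀))/2 = 2.99 × 10^-3 M
pH = −log[H+] = −log(2.99 × 10^-3) = 2.52

pH = 2.52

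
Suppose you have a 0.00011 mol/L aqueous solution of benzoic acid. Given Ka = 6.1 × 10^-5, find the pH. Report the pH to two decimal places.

C6H5COOH ⇌ C6H5COO- + H+
From the ICE table, Ka = [H+]²/(0.00011 − [H+]) = 6.1 × 10^-5.
Here C₀/Ka ≈ 1.8, so the small-[H+] approximation fails. Use the quadratic:
[H+] = [−6.1e-05 + √(6.1e-05² + 2.68e-08)]/2 = 5.69 × 10^-5 M
pH = −log[H+] = −log(5.69 × 10^-5) = 4.24

pH = 4.24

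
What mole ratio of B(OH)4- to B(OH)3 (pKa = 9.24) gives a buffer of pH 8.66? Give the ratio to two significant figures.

ratio = 0.26

pH = pKa + log(r) ⇒ log(r) = 8.66 − 9.24 = -0.58
r = [B(OH)4-]/[B(OH)3] = 10^(-0.58) = 0.263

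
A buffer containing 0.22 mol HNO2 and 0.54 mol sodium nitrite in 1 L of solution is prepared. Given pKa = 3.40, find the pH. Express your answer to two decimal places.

pH = pKa + log([A⁻]/[HA]) = 3.40 + log(0.54/0.22)
pH = 3.40 + (+0.390) = 3.79

pH = 3.79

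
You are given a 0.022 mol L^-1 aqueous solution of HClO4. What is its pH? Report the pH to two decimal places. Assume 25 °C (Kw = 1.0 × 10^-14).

HClO4 is a strong acid and dissociates completely, so [H+] = 0.022 M.
pH = -log(0.022) = 1.66

pH = 1.66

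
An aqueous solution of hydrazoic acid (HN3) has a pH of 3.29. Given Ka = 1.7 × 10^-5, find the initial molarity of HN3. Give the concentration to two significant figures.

[H+] = 10^(-3.29) = 5.13 × 10^-4 M = x
Ka = x²/(C₀ − x) ⇒ C₀ = x + x²/Ka
C₀ = 5.13 × 10^-4 + (5.13 × 10^-4)²/(1.7 × 10^-5) = 1.60 × 10^-2 M

C₀ = 1.6 × 10^-2 M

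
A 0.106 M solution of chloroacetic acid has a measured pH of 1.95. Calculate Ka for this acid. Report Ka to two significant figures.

[H+] = 10^(-1.95) = 1.12 × 10^-2 M
At equilibrium [HA] = 0.106 − 1.12 × 10^-2 = 9.48 × 10^-2 M
Ka = [H+][A-]/[HA] = (1.12 × 10^-2)² / 9.48 × 10^-2 = 1.3 × 10^-3

Ka = 1.3 × 10^-3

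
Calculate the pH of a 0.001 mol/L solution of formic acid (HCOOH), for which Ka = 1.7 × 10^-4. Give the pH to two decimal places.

pH = 3.47

HCOOH ⇌ HCOO- + H+
From the ICE table, Ka = [H+]²/(0.001 − [H+]) = 1.7 × 10^-4.
The 5% rule fails; solving [H+]² + Ka·[H+] − Ka·C₀ = 0 exactly:
[H+] = [−0.00017 + √(0.00017² + 6.8e-07)]/2 = 3.36 × 10^-4 M
pH = −log(3.36 × 10^-4) = 3.47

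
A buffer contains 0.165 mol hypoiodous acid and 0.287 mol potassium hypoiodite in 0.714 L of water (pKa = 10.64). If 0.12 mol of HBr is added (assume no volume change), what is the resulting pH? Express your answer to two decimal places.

Added H+ converts OI- to HOI: HOI → 0.285 mol, OI- → 0.167 mol.
pH = pKa + log([A⁻]/[HA]) = 10.64 + log(0.167/0.285) = 10.64 -0.232

pH = 10.41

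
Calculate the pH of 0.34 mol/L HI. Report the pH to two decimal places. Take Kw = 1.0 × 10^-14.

pH = 0.47

HI is a strong acid and dissociates completely, so [H+] = 0.34 M.
pH = -log(0.34) = 0.47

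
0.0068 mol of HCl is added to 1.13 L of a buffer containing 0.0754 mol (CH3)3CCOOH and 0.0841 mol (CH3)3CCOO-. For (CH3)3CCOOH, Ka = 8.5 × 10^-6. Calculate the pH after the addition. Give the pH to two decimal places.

pH = 5.04

After neutralization: n((CH3)3CCOOH) = 0.0822 mol, n((CH3)3CCOO-) = 0.0773 mol.
pKa = −log(8.5 × 10^-6) = 5.071
pH = pKa + log([A⁻]/[HA]) = 5.071 + log(0.0773/0.0822) = 5.071 -0.027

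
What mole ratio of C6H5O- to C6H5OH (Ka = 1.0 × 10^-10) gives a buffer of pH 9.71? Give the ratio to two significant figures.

ratio = 0.51

pKa = -log(1.0 × 10^-10) = 10.000
pH = pKa + log(r) ⇒ log(r) = 9.71 − 10.000 = -0.290
r = [C6H5O-]/[C6H5OH] = 10^(-0.290) = 0.513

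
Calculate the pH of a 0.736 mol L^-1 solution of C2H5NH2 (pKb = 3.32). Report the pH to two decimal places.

C2H5NH2 + H2O ⇌ C2H5NH3+ + OH-
Kb = 10^(−3.32) = 4.79 × 10^-4
Kb = x²/(0.736 − x) = 4.79 × 10^-4
Since Kb ≪ C₀, x ≈ √(Kb·C₀) = 1.88 × 10^-2 M.
pOH = 1.73, so pH = 14.00 − pOH = 12.27

pH = 12.27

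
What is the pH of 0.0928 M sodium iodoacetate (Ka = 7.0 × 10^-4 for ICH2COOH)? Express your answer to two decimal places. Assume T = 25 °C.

pH = 8.06

ICH2COO- is the conjugate base of the weak acid ICH2COOH.
Kb = Kw/Ka = 1.0×10^-14 / 7.0 × 10^-4 = 1.43 × 10^-11
From the ICE table, Kb = x²/(0.0928 − x) = 1.43 × 10^-11.
Neglecting x in the denominator: x = √(1.43 × 10^-11 × 0.0928) = 1.15 × 10^-6 M
Check: 0.0012% ionized — well under 5%, approximation valid.
pOH = 5.94, so pH = 14.00 − pOH = 8.06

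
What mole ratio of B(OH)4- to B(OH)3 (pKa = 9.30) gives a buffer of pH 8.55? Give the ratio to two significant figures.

ratio = 0.18

pH = pKa + log(r) ⇒ log(r) = 8.55 − 9.30 = -0.75
r = [B(OH)4-]/[B(OH)3] = 10^(-0.75) = 0.178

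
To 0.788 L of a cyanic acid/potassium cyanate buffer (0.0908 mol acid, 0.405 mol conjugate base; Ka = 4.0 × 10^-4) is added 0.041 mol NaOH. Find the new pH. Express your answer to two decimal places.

pH = 4.35

After neutralization: n(HOCN) = 0.0498 mol, n(OCN-) = 0.446 mol.
pKa = −log(4.0 × 10^-4) = 3.398
Henderson–Hasselbalch with mole ratio 0.446/0.0498: pH = 3.398 + (+0.952)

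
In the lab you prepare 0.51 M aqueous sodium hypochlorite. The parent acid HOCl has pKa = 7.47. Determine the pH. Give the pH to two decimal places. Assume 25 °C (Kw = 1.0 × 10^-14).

pH = 10.59

OCl- is the conjugate base of the weak acid HOCl.
Ka = 10^(−7.47) = 3.39 × 10^-8
Kb = Kw/Ka = 1.0×10^-14 / 3.39 × 10^-8 = 2.95 × 10^-7
Kb = [OH-]²/(0.51 − [OH-]) = 2.95 × 10^-7
Assume [OH-] ≪ 0.51: [OH-] ≈ √(2.95 × 10^-7 × 0.51) = 3.88 × 10^-4 M
pOH = 3.41, so pH = 14.00 − pOH = 10.59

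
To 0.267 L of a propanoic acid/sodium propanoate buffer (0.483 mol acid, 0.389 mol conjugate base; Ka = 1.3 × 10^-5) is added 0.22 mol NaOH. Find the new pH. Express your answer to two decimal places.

pH = 5.25

OH- converts CH3CH2COOH to CH3CH2COO-: CH3CH2COOH → 0.263 mol, CH3CH2COO- → 0.609 mol.
pKa = −log(1.3 × 10^-5) = 4.886
Henderson–Hasselbalch with mole ratio 0.609/0.263: pH = 4.886 + (+0.365)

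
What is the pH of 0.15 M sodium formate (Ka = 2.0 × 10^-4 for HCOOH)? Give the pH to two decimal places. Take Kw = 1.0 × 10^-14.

pH = 8.44

HCOO- is the conjugate base of the weak acid HCOOH.
Kb = Kw/Ka = 1.0×10^-14 / 2.0 × 10^-4 = 5.00 × 10^-11
From the ICE table, Kb = x²/(0.15 − x) = 5.00 × 10^-11.
Assume x ≪ 0.15: x ≈ √(5.00 × 10^-11 × 0.15) = 2.74 × 10^-6 M
pOH = −log(2.74 × 10^-6) = 5.56; pH = 14.00 − 5.56 = 8.44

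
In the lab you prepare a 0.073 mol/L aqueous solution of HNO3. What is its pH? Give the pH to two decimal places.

HNO3 is a strong acid and dissociates completely, so [H+] = 0.073 M.
pH = -log(0.073) = 1.14

pH = 1.14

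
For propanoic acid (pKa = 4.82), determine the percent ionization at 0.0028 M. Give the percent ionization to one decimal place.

7.1%

CH3CH2COOH ⇌ CH3CH2COO- + H+; let x = [H+] at equilibrium.
Ka = 10^(−4.82) = 1.51 × 10^-5
Solve x² + 1.51e-05x − 4.23e-08 = 0 → x = 1.98 × 10^-4 M
Fraction ionized = 1.98 × 10^-4 / 0.0028 = 0.0707 → 7.1%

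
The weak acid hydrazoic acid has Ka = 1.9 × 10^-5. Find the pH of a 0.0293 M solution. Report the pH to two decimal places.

HN3 ⇌ N3- + H+
From the ICE table, Ka = x²/(0.0293 − x) = 1.9 × 10^-5.
Neglecting x in the denominator: x = √(1.9 × 10^-5 × 0.0293) = 7.46 × 10^-4 M
(x/C₀ = 2.5% < 5%, so the approximation holds.)
pH = −log[H+] = −log(7.46 × 10^-4) = 3.13

pH = 3.13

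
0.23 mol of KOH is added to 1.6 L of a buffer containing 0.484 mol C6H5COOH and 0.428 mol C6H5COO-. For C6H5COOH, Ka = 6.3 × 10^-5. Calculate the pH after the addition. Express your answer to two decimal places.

OH- converts C6H5COOH to C6H5COO-: C6H5COOH → 0.254 mol, C6H5COO- → 0.658 mol.
pKa = −log(6.3 × 10^-5) = 4.201
pH = pKa + log(n_C6H5COO-/n_C6H5COOH) = 4.201 + log(0.658/0.254) = 4.201 + (+0.413)

pH = 4.61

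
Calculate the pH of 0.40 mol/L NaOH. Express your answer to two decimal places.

NaOH is a strong base; [OH-] = 0.4 M.
pOH = -log(0.4) = 0.40
pH = 14.00 - 0.40 = 13.60

pH = 13.60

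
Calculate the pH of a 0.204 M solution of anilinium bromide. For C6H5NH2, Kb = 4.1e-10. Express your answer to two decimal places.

C6H5NH3+ is the conjugate acid of the weak base C6H5NH2.
Ka = Kw/Kb = 1.0×10^-14 / 4.1 × 10^-10 = 2.44 × 10^-5
Ka = [H+]²/(0.204 − [H+]) = 2.44 × 10^-5
Assume [H+] ≪ 0.204: [H+] ≈ √(2.44 × 10^-5 × 0.204) = 2.23 × 10^-3 M
Check: 1.1% ionized — well under 5%, approximation valid.
pH = −log(2.23 × 10^-3) = 2.65

pH = 2.65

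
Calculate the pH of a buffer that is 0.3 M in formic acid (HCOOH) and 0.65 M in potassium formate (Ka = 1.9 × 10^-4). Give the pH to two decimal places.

pH = 4.06

pKa = −log(1.9 × 10^-4) = 3.721
pH = pKa + log([A⁻]/[HA]) = 3.721 + log(0.65/0.3)
pH = 3.721 + (+0.336) = 4.06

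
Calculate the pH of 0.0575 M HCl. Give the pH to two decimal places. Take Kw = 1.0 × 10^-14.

pH = 1.24

HCl is a strong acid and dissociates completely, so [H+] = 0.0575 M.
pH = -log(0.0575) = 1.24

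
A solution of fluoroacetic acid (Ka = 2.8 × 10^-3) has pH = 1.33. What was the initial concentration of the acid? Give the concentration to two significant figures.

[H+] = 10^(-1.33) = 4.68 × 10^-2 M = x
Ka = x²/(C₀ − x) ⇒ C₀ = x + x²/Ka
C₀ = 4.68 × 10^-2 + (4.68 × 10^-2)²/(2.8 × 10^-3) = 8.29 × 10^-1 M

C₀ = 8.3 × 10^-1 M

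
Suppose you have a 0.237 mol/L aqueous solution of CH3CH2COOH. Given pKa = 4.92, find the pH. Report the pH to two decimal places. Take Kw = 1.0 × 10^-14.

pH = 2.77

CH3CH2COOH ⇌ CH3CH2COO- + H+
Ka = 10^(−4.92) = 1.20 × 10^-5
Let x = [H+] at equilibrium. Ka = x²/(0.237 − x).
Assume x ≪ 0.237: x ≈ √(1.20 × 10^-5 × 0.237) = 1.69 × 10^-3 M
Check: 0.71% ionized — well under 5%, approximation valid.
pH = −log[H+] = −log(1.69 × 10^-3) = 2.77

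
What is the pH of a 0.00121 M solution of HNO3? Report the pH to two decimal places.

HNO3 is a strong acid and dissociates completely, so [H+] = 0.00121 M.
pH = -log(0.00121) = 2.92

pH = 2.92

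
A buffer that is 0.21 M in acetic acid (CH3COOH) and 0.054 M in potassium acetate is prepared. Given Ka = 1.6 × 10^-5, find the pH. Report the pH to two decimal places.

pKa = −log(1.6 × 10^-5) = 4.796
Henderson–Hasselbalch: pH = pKa + log([CH3COO-]/[CH3COOH]) = 4.796 + log(0.054/0.21)
pH = 4.796 + (-0.590) = 4.21

pH = 4.21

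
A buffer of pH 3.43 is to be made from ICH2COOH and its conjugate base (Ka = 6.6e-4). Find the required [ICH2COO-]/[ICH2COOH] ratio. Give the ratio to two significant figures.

pKa = -log(6.6 × 10^-4) = 3.180
pH = pKa + log(r) ⇒ log(r) = 3.43 − 3.180 = +0.250
r = [ICH2COO-]/[ICH2COOH] = 10^(+0.250) = 1.78

ratio = 1.8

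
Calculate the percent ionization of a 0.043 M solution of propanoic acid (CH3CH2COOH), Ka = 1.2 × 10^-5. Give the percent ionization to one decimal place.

1.7%

CH3CH2COOH ⇌ CH3CH2COO- + H+; let x = [H+] at equilibrium.
x ≈ √(Ka·C₀) = √(1.2 × 10^-5 × 0.043) = 7.18 × 10^-4 M
% ionization = x/C₀ × 100% = 7.18 × 10^-4/0.043 × 100% = 1.7%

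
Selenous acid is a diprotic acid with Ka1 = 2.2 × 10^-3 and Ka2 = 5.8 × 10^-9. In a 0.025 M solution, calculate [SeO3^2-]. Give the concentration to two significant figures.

First ionization gives [H+] ≈ [HSeO3-] = 6.40 × 10^-3 M.
Second step: Ka2 = [H+][SeO3^2-]/[HSeO3-] ≈ [SeO3^2-] (since [H+] ≈ [HSeO3-]).
So [SeO3^2-] ≈ Ka2.

5.8 × 10^-9 M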